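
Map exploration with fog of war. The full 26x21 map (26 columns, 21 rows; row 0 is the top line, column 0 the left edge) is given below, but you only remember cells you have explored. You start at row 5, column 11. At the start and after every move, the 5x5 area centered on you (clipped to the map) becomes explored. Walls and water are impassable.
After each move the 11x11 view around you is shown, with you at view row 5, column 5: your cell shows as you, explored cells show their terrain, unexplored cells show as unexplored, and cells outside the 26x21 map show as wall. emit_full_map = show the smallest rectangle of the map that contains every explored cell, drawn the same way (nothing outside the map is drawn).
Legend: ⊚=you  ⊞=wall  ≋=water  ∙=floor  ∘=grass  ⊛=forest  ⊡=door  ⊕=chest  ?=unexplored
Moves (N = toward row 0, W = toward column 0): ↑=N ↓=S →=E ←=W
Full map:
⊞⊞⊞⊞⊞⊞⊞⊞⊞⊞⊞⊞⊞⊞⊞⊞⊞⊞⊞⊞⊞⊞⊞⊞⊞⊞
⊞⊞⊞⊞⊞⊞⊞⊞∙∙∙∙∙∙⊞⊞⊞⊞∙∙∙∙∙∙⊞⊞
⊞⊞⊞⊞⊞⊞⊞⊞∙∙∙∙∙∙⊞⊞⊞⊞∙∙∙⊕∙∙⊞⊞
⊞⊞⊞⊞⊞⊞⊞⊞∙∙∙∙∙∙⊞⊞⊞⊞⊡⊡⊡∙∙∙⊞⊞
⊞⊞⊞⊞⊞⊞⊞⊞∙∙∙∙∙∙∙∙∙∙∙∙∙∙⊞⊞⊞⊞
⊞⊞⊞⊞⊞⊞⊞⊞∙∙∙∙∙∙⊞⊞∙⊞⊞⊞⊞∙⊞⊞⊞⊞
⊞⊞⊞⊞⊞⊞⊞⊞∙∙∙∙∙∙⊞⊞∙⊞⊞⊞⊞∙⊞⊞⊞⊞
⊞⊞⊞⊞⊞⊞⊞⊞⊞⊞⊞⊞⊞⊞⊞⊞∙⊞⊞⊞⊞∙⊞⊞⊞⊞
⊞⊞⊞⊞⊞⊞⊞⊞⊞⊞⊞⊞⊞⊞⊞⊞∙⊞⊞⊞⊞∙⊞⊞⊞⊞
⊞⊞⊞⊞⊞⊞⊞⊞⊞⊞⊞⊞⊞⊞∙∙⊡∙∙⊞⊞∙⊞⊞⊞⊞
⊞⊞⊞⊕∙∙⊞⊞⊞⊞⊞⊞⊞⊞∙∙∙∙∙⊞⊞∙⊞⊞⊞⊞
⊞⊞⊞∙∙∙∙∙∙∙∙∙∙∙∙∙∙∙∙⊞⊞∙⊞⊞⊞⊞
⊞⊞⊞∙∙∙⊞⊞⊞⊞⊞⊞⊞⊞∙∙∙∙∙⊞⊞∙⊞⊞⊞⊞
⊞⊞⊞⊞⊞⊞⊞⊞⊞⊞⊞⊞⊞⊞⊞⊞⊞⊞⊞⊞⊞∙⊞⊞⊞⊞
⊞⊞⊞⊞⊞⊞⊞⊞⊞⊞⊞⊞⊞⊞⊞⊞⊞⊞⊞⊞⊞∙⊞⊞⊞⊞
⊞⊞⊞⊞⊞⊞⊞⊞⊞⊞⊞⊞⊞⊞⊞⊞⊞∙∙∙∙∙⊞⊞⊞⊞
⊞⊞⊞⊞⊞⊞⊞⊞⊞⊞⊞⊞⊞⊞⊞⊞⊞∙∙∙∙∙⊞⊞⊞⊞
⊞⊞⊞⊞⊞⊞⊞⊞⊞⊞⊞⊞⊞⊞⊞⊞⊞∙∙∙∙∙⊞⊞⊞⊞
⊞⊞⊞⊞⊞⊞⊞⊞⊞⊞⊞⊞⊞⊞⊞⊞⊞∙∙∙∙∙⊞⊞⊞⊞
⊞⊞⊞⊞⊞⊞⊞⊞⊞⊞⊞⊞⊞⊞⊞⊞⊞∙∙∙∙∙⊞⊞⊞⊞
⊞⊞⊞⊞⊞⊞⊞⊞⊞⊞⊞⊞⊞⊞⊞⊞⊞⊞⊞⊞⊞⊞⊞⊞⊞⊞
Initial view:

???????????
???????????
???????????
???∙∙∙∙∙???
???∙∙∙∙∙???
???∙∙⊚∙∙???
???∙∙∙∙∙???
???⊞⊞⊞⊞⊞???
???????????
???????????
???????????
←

???????????
???????????
???????????
???∙∙∙∙∙∙??
???∙∙∙∙∙∙??
???∙∙⊚∙∙∙??
???∙∙∙∙∙∙??
???⊞⊞⊞⊞⊞⊞??
???????????
???????????
???????????

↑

⊞⊞⊞⊞⊞⊞⊞⊞⊞⊞⊞
???????????
???????????
???∙∙∙∙∙???
???∙∙∙∙∙∙??
???∙∙⊚∙∙∙??
???∙∙∙∙∙∙??
???∙∙∙∙∙∙??
???⊞⊞⊞⊞⊞⊞??
???????????
???????????

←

⊞⊞⊞⊞⊞⊞⊞⊞⊞⊞⊞
???????????
???????????
???⊞∙∙∙∙∙??
???⊞∙∙∙∙∙∙?
???⊞∙⊚∙∙∙∙?
???⊞∙∙∙∙∙∙?
???⊞∙∙∙∙∙∙?
????⊞⊞⊞⊞⊞⊞?
???????????
???????????

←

⊞⊞⊞⊞⊞⊞⊞⊞⊞⊞⊞
???????????
???????????
???⊞⊞∙∙∙∙∙?
???⊞⊞∙∙∙∙∙∙
???⊞⊞⊚∙∙∙∙∙
???⊞⊞∙∙∙∙∙∙
???⊞⊞∙∙∙∙∙∙
?????⊞⊞⊞⊞⊞⊞
???????????
???????????

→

⊞⊞⊞⊞⊞⊞⊞⊞⊞⊞⊞
???????????
???????????
??⊞⊞∙∙∙∙∙??
??⊞⊞∙∙∙∙∙∙?
??⊞⊞∙⊚∙∙∙∙?
??⊞⊞∙∙∙∙∙∙?
??⊞⊞∙∙∙∙∙∙?
????⊞⊞⊞⊞⊞⊞?
???????????
???????????

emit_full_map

⊞⊞∙∙∙∙∙?
⊞⊞∙∙∙∙∙∙
⊞⊞∙⊚∙∙∙∙
⊞⊞∙∙∙∙∙∙
⊞⊞∙∙∙∙∙∙
??⊞⊞⊞⊞⊞⊞

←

⊞⊞⊞⊞⊞⊞⊞⊞⊞⊞⊞
???????????
???????????
???⊞⊞∙∙∙∙∙?
???⊞⊞∙∙∙∙∙∙
???⊞⊞⊚∙∙∙∙∙
???⊞⊞∙∙∙∙∙∙
???⊞⊞∙∙∙∙∙∙
?????⊞⊞⊞⊞⊞⊞
???????????
???????????

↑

⊞⊞⊞⊞⊞⊞⊞⊞⊞⊞⊞
⊞⊞⊞⊞⊞⊞⊞⊞⊞⊞⊞
???????????
???⊞⊞∙∙∙???
???⊞⊞∙∙∙∙∙?
???⊞⊞⊚∙∙∙∙∙
???⊞⊞∙∙∙∙∙∙
???⊞⊞∙∙∙∙∙∙
???⊞⊞∙∙∙∙∙∙
?????⊞⊞⊞⊞⊞⊞
???????????

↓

⊞⊞⊞⊞⊞⊞⊞⊞⊞⊞⊞
???????????
???⊞⊞∙∙∙???
???⊞⊞∙∙∙∙∙?
???⊞⊞∙∙∙∙∙∙
???⊞⊞⊚∙∙∙∙∙
???⊞⊞∙∙∙∙∙∙
???⊞⊞∙∙∙∙∙∙
?????⊞⊞⊞⊞⊞⊞
???????????
???????????

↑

⊞⊞⊞⊞⊞⊞⊞⊞⊞⊞⊞
⊞⊞⊞⊞⊞⊞⊞⊞⊞⊞⊞
???????????
???⊞⊞∙∙∙???
???⊞⊞∙∙∙∙∙?
???⊞⊞⊚∙∙∙∙∙
???⊞⊞∙∙∙∙∙∙
???⊞⊞∙∙∙∙∙∙
???⊞⊞∙∙∙∙∙∙
?????⊞⊞⊞⊞⊞⊞
???????????

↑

⊞⊞⊞⊞⊞⊞⊞⊞⊞⊞⊞
⊞⊞⊞⊞⊞⊞⊞⊞⊞⊞⊞
⊞⊞⊞⊞⊞⊞⊞⊞⊞⊞⊞
???⊞⊞⊞⊞⊞???
???⊞⊞∙∙∙???
???⊞⊞⊚∙∙∙∙?
???⊞⊞∙∙∙∙∙∙
???⊞⊞∙∙∙∙∙∙
???⊞⊞∙∙∙∙∙∙
???⊞⊞∙∙∙∙∙∙
?????⊞⊞⊞⊞⊞⊞

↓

⊞⊞⊞⊞⊞⊞⊞⊞⊞⊞⊞
⊞⊞⊞⊞⊞⊞⊞⊞⊞⊞⊞
???⊞⊞⊞⊞⊞???
???⊞⊞∙∙∙???
???⊞⊞∙∙∙∙∙?
???⊞⊞⊚∙∙∙∙∙
???⊞⊞∙∙∙∙∙∙
???⊞⊞∙∙∙∙∙∙
???⊞⊞∙∙∙∙∙∙
?????⊞⊞⊞⊞⊞⊞
???????????

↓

⊞⊞⊞⊞⊞⊞⊞⊞⊞⊞⊞
???⊞⊞⊞⊞⊞???
???⊞⊞∙∙∙???
???⊞⊞∙∙∙∙∙?
???⊞⊞∙∙∙∙∙∙
???⊞⊞⊚∙∙∙∙∙
???⊞⊞∙∙∙∙∙∙
???⊞⊞∙∙∙∙∙∙
?????⊞⊞⊞⊞⊞⊞
???????????
???????????

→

⊞⊞⊞⊞⊞⊞⊞⊞⊞⊞⊞
??⊞⊞⊞⊞⊞????
??⊞⊞∙∙∙????
??⊞⊞∙∙∙∙∙??
??⊞⊞∙∙∙∙∙∙?
??⊞⊞∙⊚∙∙∙∙?
??⊞⊞∙∙∙∙∙∙?
??⊞⊞∙∙∙∙∙∙?
????⊞⊞⊞⊞⊞⊞?
???????????
???????????

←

⊞⊞⊞⊞⊞⊞⊞⊞⊞⊞⊞
???⊞⊞⊞⊞⊞???
???⊞⊞∙∙∙???
???⊞⊞∙∙∙∙∙?
???⊞⊞∙∙∙∙∙∙
???⊞⊞⊚∙∙∙∙∙
???⊞⊞∙∙∙∙∙∙
???⊞⊞∙∙∙∙∙∙
?????⊞⊞⊞⊞⊞⊞
???????????
???????????

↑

⊞⊞⊞⊞⊞⊞⊞⊞⊞⊞⊞
⊞⊞⊞⊞⊞⊞⊞⊞⊞⊞⊞
???⊞⊞⊞⊞⊞???
???⊞⊞∙∙∙???
???⊞⊞∙∙∙∙∙?
???⊞⊞⊚∙∙∙∙∙
???⊞⊞∙∙∙∙∙∙
???⊞⊞∙∙∙∙∙∙
???⊞⊞∙∙∙∙∙∙
?????⊞⊞⊞⊞⊞⊞
???????????


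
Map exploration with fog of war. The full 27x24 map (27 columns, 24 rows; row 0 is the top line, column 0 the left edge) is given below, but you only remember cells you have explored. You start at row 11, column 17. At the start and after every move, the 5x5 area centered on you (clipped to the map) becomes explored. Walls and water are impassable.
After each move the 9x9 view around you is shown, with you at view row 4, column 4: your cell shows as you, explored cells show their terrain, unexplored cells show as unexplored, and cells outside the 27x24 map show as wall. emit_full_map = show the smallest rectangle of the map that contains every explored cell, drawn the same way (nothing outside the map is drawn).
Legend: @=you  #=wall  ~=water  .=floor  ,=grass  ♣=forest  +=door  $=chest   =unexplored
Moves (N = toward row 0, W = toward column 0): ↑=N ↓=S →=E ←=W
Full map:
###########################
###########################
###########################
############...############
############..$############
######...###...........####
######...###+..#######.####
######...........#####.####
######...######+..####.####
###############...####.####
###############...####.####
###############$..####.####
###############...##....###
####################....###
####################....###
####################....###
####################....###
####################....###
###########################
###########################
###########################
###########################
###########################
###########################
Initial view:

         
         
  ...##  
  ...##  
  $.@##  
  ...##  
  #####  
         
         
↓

         
  ...##  
  ...##  
  $..##  
  ..@##  
  #####  
  #####  
         
         

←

         
   ...## 
  #...## 
  #$..## 
  #.@.## 
  ###### 
  ###### 
         
         

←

         
    ...##
  ##...##
  ##$..##
  ##@..##
  #######
  #######
         
         

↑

         
         
  ##...##
  ##...##
  ##@..##
  ##...##
  #######
  #######
         

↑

         
         
  ##+..  
  ##...##
  ##@..##
  ##$..##
  ##...##
  #######
  #######

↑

         
         
  ....#  
  ##+..  
  ##@..##
  ##...##
  ##$..##
  ##...##
  #######

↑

         
         
  ..###  
  ....#  
  ##@..  
  ##...##
  ##...##
  ##$..##
  ##...##

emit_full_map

..###  
....#  
##@..  
##...##
##...##
##$..##
##...##
#######
#######

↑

         
         
  .....  
  ..###  
  ..@.#  
  ##+..  
  ##...##
  ##...##
  ##$..##

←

         
         
  ...... 
  +..### 
  ..@..# 
  ###+.. 
  ###...#
   ##...#
   ##$..#

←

         
         
  #......
  #+..###
  ..@...#
  ####+..
  ####...
    ##...
    ##$..

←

         
         
  ##.....
  ##+..##
  ..@....
  #####+.
  #####..
     ##..
     ##$.

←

         
         
  ###....
  ###+..#
  ..@....
  ######+
  ######.
      ##.
      ##$

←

         
         
  .###...
  .###+..
  ..@....
  .######
  #######
       ##
       ##

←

         
         
  ..###..
  ..###+.
  ..@....
  ..#####
  #######
        #
        #

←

         
         
  ...###.
  ...###+
  ..@....
  ...####
  #######
         
         

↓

         
  ...###.
  ...###+
  .......
  ..@####
  #######
  #####  
         
         

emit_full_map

...###......  
...###+..###  
...........#  
..@######+..  
#########...##
#####  ##...##
       ##$..##
       ##...##
       #######
       #######

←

         
   ...###
  #...###
  #......
  #.@.###
  #######
  ###### 
         
         

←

         
    ...##
  ##...##
  ##.....
  ##@..##
  #######
  #######
         
         

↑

         
         
  ##...##
  ##...##
  ##@....
  ##...##
  #######
  #######
         

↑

         
         
  #####  
  ##...##
  ##@..##
  ##.....
  ##...##
  #######
  #######

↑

         
         
  #####  
  #####  
  ##@..##
  ##...##
  ##.....
  ##...##
  #######

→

         
         
 ######  
 ######  
 ##.@.###
 ##...###
 ##......
 ##...###
 ########

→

         
         
#######  
#######  
##..@###.
##...###+
##.......
##...####
#########

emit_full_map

#######         
#######         
##..@###......  
##...###+..###  
##...........#  
##...######+..  
###########...##
#######  ##...##
         ##$..##
         ##...##
         #######
         #######

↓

         
#######  
#######  
##...###.
##..@###+
##.......
##...####
#########
#######  

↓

#######  
#######  
##...###.
##...###+
##..@....
##...####
#########
#######  
         

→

######   
######   
#...###..
#...###+.
#...@....
#...#####
#########
######  #
        #

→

#####    
#####    
...###...
...###+..
....@....
...######
#########
#####  ##
       ##

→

####     
####     
..###....
..###+..#
....@....
..######+
########.
####  ##.
      ##$

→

###      
###      
.###.....
.###+..##
....@....
.######+.
#######..
###  ##..
     ##$.

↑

         
###      
####..$  
.###.....
.###@..##
.........
.######+.
#######..
###  ##..

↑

         
         
####...  
####..$  
.###@....
.###+..##
.........
.######+.
#######..

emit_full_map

########...     
########..$     
##...###@.....  
##...###+..###  
##...........#  
##...######+..  
###########...##
#######  ##...##
         ##$..##
         ##...##
         #######
         #######


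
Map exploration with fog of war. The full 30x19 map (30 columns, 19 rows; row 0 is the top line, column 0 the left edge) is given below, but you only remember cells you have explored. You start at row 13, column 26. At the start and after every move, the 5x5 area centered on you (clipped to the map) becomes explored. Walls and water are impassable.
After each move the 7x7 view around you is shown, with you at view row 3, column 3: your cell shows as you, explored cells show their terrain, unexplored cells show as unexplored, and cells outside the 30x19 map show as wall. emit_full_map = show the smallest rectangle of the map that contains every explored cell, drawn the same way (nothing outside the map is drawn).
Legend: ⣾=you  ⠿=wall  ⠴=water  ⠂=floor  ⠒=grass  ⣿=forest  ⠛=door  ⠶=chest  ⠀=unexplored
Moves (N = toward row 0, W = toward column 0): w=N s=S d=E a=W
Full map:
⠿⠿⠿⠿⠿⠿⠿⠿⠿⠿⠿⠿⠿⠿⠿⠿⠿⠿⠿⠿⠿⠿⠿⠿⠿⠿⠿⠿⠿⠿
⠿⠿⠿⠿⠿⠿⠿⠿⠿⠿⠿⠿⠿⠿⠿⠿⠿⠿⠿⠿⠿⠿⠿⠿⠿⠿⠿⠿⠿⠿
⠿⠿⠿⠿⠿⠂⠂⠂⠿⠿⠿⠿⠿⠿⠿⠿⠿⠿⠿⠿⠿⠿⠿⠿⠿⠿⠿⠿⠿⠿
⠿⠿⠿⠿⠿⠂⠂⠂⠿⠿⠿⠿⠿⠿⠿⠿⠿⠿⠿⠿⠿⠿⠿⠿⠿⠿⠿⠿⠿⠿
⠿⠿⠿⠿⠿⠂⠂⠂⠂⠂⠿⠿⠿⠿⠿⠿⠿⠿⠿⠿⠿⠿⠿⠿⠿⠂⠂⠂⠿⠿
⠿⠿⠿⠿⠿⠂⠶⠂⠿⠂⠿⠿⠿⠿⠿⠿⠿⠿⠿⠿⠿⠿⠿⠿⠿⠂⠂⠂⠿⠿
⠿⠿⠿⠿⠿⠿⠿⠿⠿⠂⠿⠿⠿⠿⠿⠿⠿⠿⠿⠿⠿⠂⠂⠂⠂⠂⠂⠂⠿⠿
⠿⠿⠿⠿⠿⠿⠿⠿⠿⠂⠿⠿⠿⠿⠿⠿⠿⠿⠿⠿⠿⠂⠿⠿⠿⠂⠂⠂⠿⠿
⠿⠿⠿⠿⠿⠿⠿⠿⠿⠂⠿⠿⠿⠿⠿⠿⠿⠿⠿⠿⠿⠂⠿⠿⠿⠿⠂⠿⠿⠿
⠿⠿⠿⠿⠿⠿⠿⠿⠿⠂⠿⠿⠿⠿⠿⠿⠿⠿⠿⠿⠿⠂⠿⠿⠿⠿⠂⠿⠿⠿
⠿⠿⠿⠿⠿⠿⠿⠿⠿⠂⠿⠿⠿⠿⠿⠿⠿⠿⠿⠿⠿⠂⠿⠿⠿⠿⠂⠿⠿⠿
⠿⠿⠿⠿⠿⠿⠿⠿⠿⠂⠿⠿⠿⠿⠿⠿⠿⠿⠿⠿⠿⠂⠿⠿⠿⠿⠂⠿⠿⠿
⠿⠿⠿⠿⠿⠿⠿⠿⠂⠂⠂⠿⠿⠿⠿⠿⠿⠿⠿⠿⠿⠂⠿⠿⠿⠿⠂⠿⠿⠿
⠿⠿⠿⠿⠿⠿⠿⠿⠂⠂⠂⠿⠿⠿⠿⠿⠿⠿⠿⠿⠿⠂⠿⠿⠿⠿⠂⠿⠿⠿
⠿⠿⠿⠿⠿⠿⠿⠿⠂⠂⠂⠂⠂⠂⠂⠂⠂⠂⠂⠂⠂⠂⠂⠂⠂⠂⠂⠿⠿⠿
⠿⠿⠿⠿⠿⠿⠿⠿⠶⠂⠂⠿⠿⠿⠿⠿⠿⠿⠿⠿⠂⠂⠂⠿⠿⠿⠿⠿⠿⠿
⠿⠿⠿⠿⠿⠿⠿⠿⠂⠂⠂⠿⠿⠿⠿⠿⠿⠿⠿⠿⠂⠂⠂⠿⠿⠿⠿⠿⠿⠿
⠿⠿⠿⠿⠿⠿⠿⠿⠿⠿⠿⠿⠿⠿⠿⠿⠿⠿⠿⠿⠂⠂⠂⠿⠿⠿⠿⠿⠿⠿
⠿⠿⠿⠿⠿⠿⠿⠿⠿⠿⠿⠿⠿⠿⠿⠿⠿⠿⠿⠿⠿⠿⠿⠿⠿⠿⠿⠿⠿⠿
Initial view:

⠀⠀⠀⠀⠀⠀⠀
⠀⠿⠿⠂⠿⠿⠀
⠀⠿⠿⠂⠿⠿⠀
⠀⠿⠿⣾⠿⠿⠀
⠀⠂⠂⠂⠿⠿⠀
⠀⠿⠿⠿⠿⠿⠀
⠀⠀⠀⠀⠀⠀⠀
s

⠀⠿⠿⠂⠿⠿⠀
⠀⠿⠿⠂⠿⠿⠀
⠀⠿⠿⠂⠿⠿⠀
⠀⠂⠂⣾⠿⠿⠀
⠀⠿⠿⠿⠿⠿⠀
⠀⠿⠿⠿⠿⠿⠀
⠀⠀⠀⠀⠀⠀⠀

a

⠀⠀⠿⠿⠂⠿⠿
⠀⠿⠿⠿⠂⠿⠿
⠀⠿⠿⠿⠂⠿⠿
⠀⠂⠂⣾⠂⠿⠿
⠀⠿⠿⠿⠿⠿⠿
⠀⠿⠿⠿⠿⠿⠿
⠀⠀⠀⠀⠀⠀⠀

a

⠀⠀⠀⠿⠿⠂⠿
⠀⠿⠿⠿⠿⠂⠿
⠀⠿⠿⠿⠿⠂⠿
⠀⠂⠂⣾⠂⠂⠿
⠀⠂⠿⠿⠿⠿⠿
⠀⠂⠿⠿⠿⠿⠿
⠀⠀⠀⠀⠀⠀⠀

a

⠀⠀⠀⠀⠿⠿⠂
⠀⠂⠿⠿⠿⠿⠂
⠀⠂⠿⠿⠿⠿⠂
⠀⠂⠂⣾⠂⠂⠂
⠀⠂⠂⠿⠿⠿⠿
⠀⠂⠂⠿⠿⠿⠿
⠀⠀⠀⠀⠀⠀⠀

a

⠀⠀⠀⠀⠀⠿⠿
⠀⠿⠂⠿⠿⠿⠿
⠀⠿⠂⠿⠿⠿⠿
⠀⠂⠂⣾⠂⠂⠂
⠀⠂⠂⠂⠿⠿⠿
⠀⠂⠂⠂⠿⠿⠿
⠀⠀⠀⠀⠀⠀⠀

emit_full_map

⠀⠀⠀⠀⠿⠿⠂⠿⠿
⠿⠂⠿⠿⠿⠿⠂⠿⠿
⠿⠂⠿⠿⠿⠿⠂⠿⠿
⠂⠂⣾⠂⠂⠂⠂⠿⠿
⠂⠂⠂⠿⠿⠿⠿⠿⠿
⠂⠂⠂⠿⠿⠿⠿⠿⠿

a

⠀⠀⠀⠀⠀⠀⠿
⠀⠿⠿⠂⠿⠿⠿
⠀⠿⠿⠂⠿⠿⠿
⠀⠂⠂⣾⠂⠂⠂
⠀⠿⠂⠂⠂⠿⠿
⠀⠿⠂⠂⠂⠿⠿
⠀⠀⠀⠀⠀⠀⠀

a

⠀⠀⠀⠀⠀⠀⠀
⠀⠿⠿⠿⠂⠿⠿
⠀⠿⠿⠿⠂⠿⠿
⠀⠂⠂⣾⠂⠂⠂
⠀⠿⠿⠂⠂⠂⠿
⠀⠿⠿⠂⠂⠂⠿
⠀⠀⠀⠀⠀⠀⠀

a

⠀⠀⠀⠀⠀⠀⠀
⠀⠿⠿⠿⠿⠂⠿
⠀⠿⠿⠿⠿⠂⠿
⠀⠂⠂⣾⠂⠂⠂
⠀⠿⠿⠿⠂⠂⠂
⠀⠿⠿⠿⠂⠂⠂
⠀⠀⠀⠀⠀⠀⠀

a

⠀⠀⠀⠀⠀⠀⠀
⠀⠿⠿⠿⠿⠿⠂
⠀⠿⠿⠿⠿⠿⠂
⠀⠂⠂⣾⠂⠂⠂
⠀⠿⠿⠿⠿⠂⠂
⠀⠿⠿⠿⠿⠂⠂
⠀⠀⠀⠀⠀⠀⠀

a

⠀⠀⠀⠀⠀⠀⠀
⠀⠿⠿⠿⠿⠿⠿
⠀⠿⠿⠿⠿⠿⠿
⠀⠂⠂⣾⠂⠂⠂
⠀⠿⠿⠿⠿⠿⠂
⠀⠿⠿⠿⠿⠿⠂
⠀⠀⠀⠀⠀⠀⠀

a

⠀⠀⠀⠀⠀⠀⠀
⠀⠿⠿⠿⠿⠿⠿
⠀⠿⠿⠿⠿⠿⠿
⠀⠂⠂⣾⠂⠂⠂
⠀⠿⠿⠿⠿⠿⠿
⠀⠿⠿⠿⠿⠿⠿
⠀⠀⠀⠀⠀⠀⠀

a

⠀⠀⠀⠀⠀⠀⠀
⠀⠿⠿⠿⠿⠿⠿
⠀⠿⠿⠿⠿⠿⠿
⠀⠂⠂⣾⠂⠂⠂
⠀⠿⠿⠿⠿⠿⠿
⠀⠿⠿⠿⠿⠿⠿
⠀⠀⠀⠀⠀⠀⠀


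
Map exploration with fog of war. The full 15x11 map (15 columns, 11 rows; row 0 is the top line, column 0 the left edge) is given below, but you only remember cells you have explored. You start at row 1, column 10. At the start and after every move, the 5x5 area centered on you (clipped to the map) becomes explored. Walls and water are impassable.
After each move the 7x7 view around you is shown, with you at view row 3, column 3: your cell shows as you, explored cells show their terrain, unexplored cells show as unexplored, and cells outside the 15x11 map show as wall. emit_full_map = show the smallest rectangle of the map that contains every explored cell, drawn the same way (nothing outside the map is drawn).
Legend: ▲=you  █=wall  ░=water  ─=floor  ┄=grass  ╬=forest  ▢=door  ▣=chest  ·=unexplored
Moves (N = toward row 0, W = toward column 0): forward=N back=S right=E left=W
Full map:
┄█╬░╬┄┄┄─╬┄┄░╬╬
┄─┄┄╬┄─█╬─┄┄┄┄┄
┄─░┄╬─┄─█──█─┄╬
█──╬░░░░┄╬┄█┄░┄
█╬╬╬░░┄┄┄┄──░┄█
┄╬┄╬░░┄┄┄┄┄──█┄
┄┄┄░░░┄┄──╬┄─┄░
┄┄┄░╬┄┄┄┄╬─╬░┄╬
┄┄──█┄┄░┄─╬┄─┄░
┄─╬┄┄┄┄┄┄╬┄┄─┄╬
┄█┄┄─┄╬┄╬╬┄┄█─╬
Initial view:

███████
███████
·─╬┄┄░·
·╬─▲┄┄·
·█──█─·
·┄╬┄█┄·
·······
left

███████
███████
·┄─╬┄┄░
·█╬▲┄┄┄
·─█──█─
·░┄╬┄█┄
·······

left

███████
███████
·┄┄─╬┄┄
·─█▲─┄┄
·┄─█──█
·░░┄╬┄█
·······

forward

███████
███████
███████
·┄┄▲╬┄┄
·─█╬─┄┄
·┄─█──█
·░░┄╬┄█

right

███████
███████
███████
┄┄─▲┄┄░
─█╬─┄┄┄
┄─█──█─
░░┄╬┄█┄

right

███████
███████
███████
┄─╬▲┄░·
█╬─┄┄┄·
─█──█─·
░┄╬┄█┄·

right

███████
███████
███████
─╬┄▲░╬·
╬─┄┄┄┄·
█──█─┄·
┄╬┄█┄··

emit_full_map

┄┄─╬┄▲░╬
─█╬─┄┄┄┄
┄─█──█─┄
░░┄╬┄█┄·

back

███████
███████
─╬┄┄░╬·
╬─┄▲┄┄·
█──█─┄·
┄╬┄█┄░·
·······

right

███████
███████
╬┄┄░╬╬█
─┄┄▲┄┄█
──█─┄╬█
╬┄█┄░┄█
······█

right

███████
███████
┄┄░╬╬██
┄┄┄▲┄██
─█─┄╬██
┄█┄░┄██
·····██

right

███████
███████
┄░╬╬███
┄┄┄▲███
█─┄╬███
█┄░┄███
····███

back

███████
┄░╬╬███
┄┄┄┄███
█─┄▲███
█┄░┄███
·░┄████
····███

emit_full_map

┄┄─╬┄┄░╬╬
─█╬─┄┄┄┄┄
┄─█──█─┄▲
░░┄╬┄█┄░┄
······░┄█

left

███████
┄┄░╬╬██
┄┄┄┄┄██
─█─▲╬██
┄█┄░┄██
·─░┄███
·····██

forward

███████
███████
┄┄░╬╬██
┄┄┄▲┄██
─█─┄╬██
┄█┄░┄██
·─░┄███

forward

███████
███████
███████
┄┄░▲╬██
┄┄┄┄┄██
─█─┄╬██
┄█┄░┄██

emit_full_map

┄┄─╬┄┄░▲╬
─█╬─┄┄┄┄┄
┄─█──█─┄╬
░░┄╬┄█┄░┄
·····─░┄█


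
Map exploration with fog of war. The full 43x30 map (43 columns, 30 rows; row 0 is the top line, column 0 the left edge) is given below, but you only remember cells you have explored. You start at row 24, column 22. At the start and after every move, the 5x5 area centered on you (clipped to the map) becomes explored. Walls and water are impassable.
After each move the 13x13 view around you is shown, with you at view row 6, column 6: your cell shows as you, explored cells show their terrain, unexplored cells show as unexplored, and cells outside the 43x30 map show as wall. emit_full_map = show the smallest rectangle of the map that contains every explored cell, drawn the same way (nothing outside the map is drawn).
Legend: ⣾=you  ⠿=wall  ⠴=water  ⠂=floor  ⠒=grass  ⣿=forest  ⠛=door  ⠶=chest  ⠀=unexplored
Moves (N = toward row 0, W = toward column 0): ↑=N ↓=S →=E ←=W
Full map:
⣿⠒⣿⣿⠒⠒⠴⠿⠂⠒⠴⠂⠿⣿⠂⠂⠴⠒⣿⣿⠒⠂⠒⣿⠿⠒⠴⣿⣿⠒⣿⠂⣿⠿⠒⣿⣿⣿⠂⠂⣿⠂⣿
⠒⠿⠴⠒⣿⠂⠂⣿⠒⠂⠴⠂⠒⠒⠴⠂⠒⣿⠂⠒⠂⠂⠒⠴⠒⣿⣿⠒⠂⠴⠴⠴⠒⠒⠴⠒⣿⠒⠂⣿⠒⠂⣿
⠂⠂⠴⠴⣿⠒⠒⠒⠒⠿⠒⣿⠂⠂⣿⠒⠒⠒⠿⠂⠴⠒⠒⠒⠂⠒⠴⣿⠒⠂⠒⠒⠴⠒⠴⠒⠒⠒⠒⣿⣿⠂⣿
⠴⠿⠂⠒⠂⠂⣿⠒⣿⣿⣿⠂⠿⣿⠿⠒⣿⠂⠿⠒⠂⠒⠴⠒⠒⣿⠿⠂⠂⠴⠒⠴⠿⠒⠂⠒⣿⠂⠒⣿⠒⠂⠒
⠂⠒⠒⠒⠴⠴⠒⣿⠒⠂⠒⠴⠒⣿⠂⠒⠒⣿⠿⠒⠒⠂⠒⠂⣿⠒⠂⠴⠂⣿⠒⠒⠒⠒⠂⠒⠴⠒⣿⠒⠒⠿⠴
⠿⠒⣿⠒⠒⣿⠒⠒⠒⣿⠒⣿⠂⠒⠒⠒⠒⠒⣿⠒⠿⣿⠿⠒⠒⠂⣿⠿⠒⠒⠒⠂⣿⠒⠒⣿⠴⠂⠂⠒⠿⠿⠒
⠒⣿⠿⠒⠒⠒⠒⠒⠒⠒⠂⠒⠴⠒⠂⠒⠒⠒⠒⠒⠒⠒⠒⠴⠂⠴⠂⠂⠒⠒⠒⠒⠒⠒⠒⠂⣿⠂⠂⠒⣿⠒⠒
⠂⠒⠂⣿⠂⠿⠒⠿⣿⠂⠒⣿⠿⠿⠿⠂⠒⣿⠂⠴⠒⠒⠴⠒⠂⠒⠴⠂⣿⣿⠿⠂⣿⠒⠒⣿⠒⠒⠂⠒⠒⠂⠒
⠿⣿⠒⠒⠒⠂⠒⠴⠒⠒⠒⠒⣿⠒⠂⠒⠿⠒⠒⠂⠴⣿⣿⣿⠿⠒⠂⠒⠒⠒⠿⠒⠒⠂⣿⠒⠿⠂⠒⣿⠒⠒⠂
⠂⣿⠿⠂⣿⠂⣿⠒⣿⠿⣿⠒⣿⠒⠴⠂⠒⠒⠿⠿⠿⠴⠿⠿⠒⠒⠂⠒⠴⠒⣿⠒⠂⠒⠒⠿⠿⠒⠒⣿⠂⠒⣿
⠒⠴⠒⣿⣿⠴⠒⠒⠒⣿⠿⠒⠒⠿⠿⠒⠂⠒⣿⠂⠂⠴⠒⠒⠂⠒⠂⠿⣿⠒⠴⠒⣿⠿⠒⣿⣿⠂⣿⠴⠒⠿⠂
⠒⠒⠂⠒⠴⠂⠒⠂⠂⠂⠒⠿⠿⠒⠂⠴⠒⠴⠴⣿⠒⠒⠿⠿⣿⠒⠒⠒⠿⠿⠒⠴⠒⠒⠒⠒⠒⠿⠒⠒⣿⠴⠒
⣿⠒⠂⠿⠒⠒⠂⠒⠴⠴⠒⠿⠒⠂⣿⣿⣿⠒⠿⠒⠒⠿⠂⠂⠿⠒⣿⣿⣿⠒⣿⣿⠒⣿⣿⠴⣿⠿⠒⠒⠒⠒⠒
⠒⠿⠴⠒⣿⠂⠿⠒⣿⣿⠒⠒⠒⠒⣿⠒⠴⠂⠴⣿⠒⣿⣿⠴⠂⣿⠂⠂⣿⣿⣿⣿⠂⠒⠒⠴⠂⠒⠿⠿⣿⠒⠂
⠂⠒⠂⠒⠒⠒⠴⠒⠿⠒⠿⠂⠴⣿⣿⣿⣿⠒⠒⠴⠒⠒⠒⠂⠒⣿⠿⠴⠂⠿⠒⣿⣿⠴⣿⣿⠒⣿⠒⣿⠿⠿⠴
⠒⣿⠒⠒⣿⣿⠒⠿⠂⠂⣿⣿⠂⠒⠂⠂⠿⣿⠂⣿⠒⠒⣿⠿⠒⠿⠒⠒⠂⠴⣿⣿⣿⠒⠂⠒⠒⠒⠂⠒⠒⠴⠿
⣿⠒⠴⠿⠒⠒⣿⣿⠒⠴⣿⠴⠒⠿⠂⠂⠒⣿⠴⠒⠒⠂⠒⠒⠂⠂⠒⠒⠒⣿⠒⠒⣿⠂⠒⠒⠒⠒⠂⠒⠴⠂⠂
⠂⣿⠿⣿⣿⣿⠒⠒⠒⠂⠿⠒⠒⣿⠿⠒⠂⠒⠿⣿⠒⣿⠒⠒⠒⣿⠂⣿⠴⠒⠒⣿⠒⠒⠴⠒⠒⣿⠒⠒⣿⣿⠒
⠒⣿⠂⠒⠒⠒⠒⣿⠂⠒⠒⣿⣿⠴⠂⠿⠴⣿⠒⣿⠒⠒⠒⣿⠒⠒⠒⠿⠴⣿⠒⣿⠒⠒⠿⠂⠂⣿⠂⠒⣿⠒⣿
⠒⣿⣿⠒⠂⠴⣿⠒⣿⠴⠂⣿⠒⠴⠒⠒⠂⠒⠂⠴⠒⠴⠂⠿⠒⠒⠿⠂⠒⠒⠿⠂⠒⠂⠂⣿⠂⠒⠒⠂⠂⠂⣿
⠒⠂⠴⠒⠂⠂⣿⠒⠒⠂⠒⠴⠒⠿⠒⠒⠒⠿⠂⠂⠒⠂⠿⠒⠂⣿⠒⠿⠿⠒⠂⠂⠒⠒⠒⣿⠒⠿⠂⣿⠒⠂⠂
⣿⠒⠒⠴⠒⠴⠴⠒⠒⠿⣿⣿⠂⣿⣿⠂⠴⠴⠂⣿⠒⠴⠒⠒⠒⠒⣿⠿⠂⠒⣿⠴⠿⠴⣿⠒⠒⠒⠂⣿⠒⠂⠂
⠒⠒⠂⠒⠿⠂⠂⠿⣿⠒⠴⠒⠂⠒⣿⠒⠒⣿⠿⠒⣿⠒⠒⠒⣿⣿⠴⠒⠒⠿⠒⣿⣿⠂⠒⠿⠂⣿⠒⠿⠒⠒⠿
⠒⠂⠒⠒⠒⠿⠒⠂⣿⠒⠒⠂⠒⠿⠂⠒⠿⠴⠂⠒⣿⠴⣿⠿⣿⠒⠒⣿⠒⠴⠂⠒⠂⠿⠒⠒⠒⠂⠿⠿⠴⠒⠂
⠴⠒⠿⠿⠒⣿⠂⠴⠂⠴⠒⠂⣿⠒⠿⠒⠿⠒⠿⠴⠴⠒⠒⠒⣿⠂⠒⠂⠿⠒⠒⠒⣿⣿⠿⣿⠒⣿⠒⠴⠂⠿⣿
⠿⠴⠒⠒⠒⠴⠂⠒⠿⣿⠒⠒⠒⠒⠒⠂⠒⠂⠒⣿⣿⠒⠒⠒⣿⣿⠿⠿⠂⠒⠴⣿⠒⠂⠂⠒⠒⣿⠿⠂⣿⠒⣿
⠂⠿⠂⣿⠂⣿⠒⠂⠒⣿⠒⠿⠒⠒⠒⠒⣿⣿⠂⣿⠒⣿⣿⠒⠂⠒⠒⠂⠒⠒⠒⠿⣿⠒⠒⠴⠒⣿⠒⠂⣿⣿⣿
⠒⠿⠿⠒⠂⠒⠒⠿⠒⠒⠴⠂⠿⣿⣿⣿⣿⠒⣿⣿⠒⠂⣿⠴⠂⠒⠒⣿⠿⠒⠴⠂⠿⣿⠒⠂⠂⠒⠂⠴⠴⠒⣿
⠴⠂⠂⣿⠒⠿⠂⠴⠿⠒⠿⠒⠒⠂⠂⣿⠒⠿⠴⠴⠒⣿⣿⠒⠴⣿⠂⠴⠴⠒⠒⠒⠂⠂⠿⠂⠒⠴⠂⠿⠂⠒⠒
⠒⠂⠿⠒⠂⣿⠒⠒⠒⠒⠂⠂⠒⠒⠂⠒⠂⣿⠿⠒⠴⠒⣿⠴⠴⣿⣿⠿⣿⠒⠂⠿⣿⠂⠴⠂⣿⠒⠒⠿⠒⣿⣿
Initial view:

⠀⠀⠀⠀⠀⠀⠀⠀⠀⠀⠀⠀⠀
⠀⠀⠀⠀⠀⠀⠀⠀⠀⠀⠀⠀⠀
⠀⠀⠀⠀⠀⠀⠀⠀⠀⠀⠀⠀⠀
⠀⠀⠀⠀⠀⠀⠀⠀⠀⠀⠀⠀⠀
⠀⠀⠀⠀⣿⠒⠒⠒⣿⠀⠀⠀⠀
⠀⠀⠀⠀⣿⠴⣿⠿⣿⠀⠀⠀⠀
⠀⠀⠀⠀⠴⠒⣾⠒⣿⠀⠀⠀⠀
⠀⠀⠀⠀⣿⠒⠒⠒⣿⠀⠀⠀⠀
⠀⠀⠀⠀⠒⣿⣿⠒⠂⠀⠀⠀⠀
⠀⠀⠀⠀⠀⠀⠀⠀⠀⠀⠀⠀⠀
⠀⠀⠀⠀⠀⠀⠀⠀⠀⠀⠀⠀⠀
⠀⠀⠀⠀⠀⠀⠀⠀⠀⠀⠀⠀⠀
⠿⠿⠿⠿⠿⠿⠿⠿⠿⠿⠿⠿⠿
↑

⠀⠀⠀⠀⠀⠀⠀⠀⠀⠀⠀⠀⠀
⠀⠀⠀⠀⠀⠀⠀⠀⠀⠀⠀⠀⠀
⠀⠀⠀⠀⠀⠀⠀⠀⠀⠀⠀⠀⠀
⠀⠀⠀⠀⠀⠀⠀⠀⠀⠀⠀⠀⠀
⠀⠀⠀⠀⠒⠴⠒⠒⠒⠀⠀⠀⠀
⠀⠀⠀⠀⣿⠒⠒⠒⣿⠀⠀⠀⠀
⠀⠀⠀⠀⣿⠴⣾⠿⣿⠀⠀⠀⠀
⠀⠀⠀⠀⠴⠒⠒⠒⣿⠀⠀⠀⠀
⠀⠀⠀⠀⣿⠒⠒⠒⣿⠀⠀⠀⠀
⠀⠀⠀⠀⠒⣿⣿⠒⠂⠀⠀⠀⠀
⠀⠀⠀⠀⠀⠀⠀⠀⠀⠀⠀⠀⠀
⠀⠀⠀⠀⠀⠀⠀⠀⠀⠀⠀⠀⠀
⠀⠀⠀⠀⠀⠀⠀⠀⠀⠀⠀⠀⠀

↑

⠀⠀⠀⠀⠀⠀⠀⠀⠀⠀⠀⠀⠀
⠀⠀⠀⠀⠀⠀⠀⠀⠀⠀⠀⠀⠀
⠀⠀⠀⠀⠀⠀⠀⠀⠀⠀⠀⠀⠀
⠀⠀⠀⠀⠀⠀⠀⠀⠀⠀⠀⠀⠀
⠀⠀⠀⠀⠒⠂⠿⠒⠂⠀⠀⠀⠀
⠀⠀⠀⠀⠒⠴⠒⠒⠒⠀⠀⠀⠀
⠀⠀⠀⠀⣿⠒⣾⠒⣿⠀⠀⠀⠀
⠀⠀⠀⠀⣿⠴⣿⠿⣿⠀⠀⠀⠀
⠀⠀⠀⠀⠴⠒⠒⠒⣿⠀⠀⠀⠀
⠀⠀⠀⠀⣿⠒⠒⠒⣿⠀⠀⠀⠀
⠀⠀⠀⠀⠒⣿⣿⠒⠂⠀⠀⠀⠀
⠀⠀⠀⠀⠀⠀⠀⠀⠀⠀⠀⠀⠀
⠀⠀⠀⠀⠀⠀⠀⠀⠀⠀⠀⠀⠀

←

⠀⠀⠀⠀⠀⠀⠀⠀⠀⠀⠀⠀⠀
⠀⠀⠀⠀⠀⠀⠀⠀⠀⠀⠀⠀⠀
⠀⠀⠀⠀⠀⠀⠀⠀⠀⠀⠀⠀⠀
⠀⠀⠀⠀⠀⠀⠀⠀⠀⠀⠀⠀⠀
⠀⠀⠀⠀⠂⠒⠂⠿⠒⠂⠀⠀⠀
⠀⠀⠀⠀⣿⠒⠴⠒⠒⠒⠀⠀⠀
⠀⠀⠀⠀⠒⣿⣾⠒⠒⣿⠀⠀⠀
⠀⠀⠀⠀⠒⣿⠴⣿⠿⣿⠀⠀⠀
⠀⠀⠀⠀⠴⠴⠒⠒⠒⣿⠀⠀⠀
⠀⠀⠀⠀⠀⣿⠒⠒⠒⣿⠀⠀⠀
⠀⠀⠀⠀⠀⠒⣿⣿⠒⠂⠀⠀⠀
⠀⠀⠀⠀⠀⠀⠀⠀⠀⠀⠀⠀⠀
⠀⠀⠀⠀⠀⠀⠀⠀⠀⠀⠀⠀⠀

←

⠀⠀⠀⠀⠀⠀⠀⠀⠀⠀⠀⠀⠀
⠀⠀⠀⠀⠀⠀⠀⠀⠀⠀⠀⠀⠀
⠀⠀⠀⠀⠀⠀⠀⠀⠀⠀⠀⠀⠀
⠀⠀⠀⠀⠀⠀⠀⠀⠀⠀⠀⠀⠀
⠀⠀⠀⠀⠂⠂⠒⠂⠿⠒⠂⠀⠀
⠀⠀⠀⠀⠂⣿⠒⠴⠒⠒⠒⠀⠀
⠀⠀⠀⠀⠿⠒⣾⠒⠒⠒⣿⠀⠀
⠀⠀⠀⠀⠂⠒⣿⠴⣿⠿⣿⠀⠀
⠀⠀⠀⠀⠿⠴⠴⠒⠒⠒⣿⠀⠀
⠀⠀⠀⠀⠀⠀⣿⠒⠒⠒⣿⠀⠀
⠀⠀⠀⠀⠀⠀⠒⣿⣿⠒⠂⠀⠀
⠀⠀⠀⠀⠀⠀⠀⠀⠀⠀⠀⠀⠀
⠀⠀⠀⠀⠀⠀⠀⠀⠀⠀⠀⠀⠀

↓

⠀⠀⠀⠀⠀⠀⠀⠀⠀⠀⠀⠀⠀
⠀⠀⠀⠀⠀⠀⠀⠀⠀⠀⠀⠀⠀
⠀⠀⠀⠀⠀⠀⠀⠀⠀⠀⠀⠀⠀
⠀⠀⠀⠀⠂⠂⠒⠂⠿⠒⠂⠀⠀
⠀⠀⠀⠀⠂⣿⠒⠴⠒⠒⠒⠀⠀
⠀⠀⠀⠀⠿⠒⣿⠒⠒⠒⣿⠀⠀
⠀⠀⠀⠀⠂⠒⣾⠴⣿⠿⣿⠀⠀
⠀⠀⠀⠀⠿⠴⠴⠒⠒⠒⣿⠀⠀
⠀⠀⠀⠀⠒⣿⣿⠒⠒⠒⣿⠀⠀
⠀⠀⠀⠀⠀⠀⠒⣿⣿⠒⠂⠀⠀
⠀⠀⠀⠀⠀⠀⠀⠀⠀⠀⠀⠀⠀
⠀⠀⠀⠀⠀⠀⠀⠀⠀⠀⠀⠀⠀
⠀⠀⠀⠀⠀⠀⠀⠀⠀⠀⠀⠀⠀

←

⠀⠀⠀⠀⠀⠀⠀⠀⠀⠀⠀⠀⠀
⠀⠀⠀⠀⠀⠀⠀⠀⠀⠀⠀⠀⠀
⠀⠀⠀⠀⠀⠀⠀⠀⠀⠀⠀⠀⠀
⠀⠀⠀⠀⠀⠂⠂⠒⠂⠿⠒⠂⠀
⠀⠀⠀⠀⠴⠂⣿⠒⠴⠒⠒⠒⠀
⠀⠀⠀⠀⣿⠿⠒⣿⠒⠒⠒⣿⠀
⠀⠀⠀⠀⠴⠂⣾⣿⠴⣿⠿⣿⠀
⠀⠀⠀⠀⠒⠿⠴⠴⠒⠒⠒⣿⠀
⠀⠀⠀⠀⠂⠒⣿⣿⠒⠒⠒⣿⠀
⠀⠀⠀⠀⠀⠀⠀⠒⣿⣿⠒⠂⠀
⠀⠀⠀⠀⠀⠀⠀⠀⠀⠀⠀⠀⠀
⠀⠀⠀⠀⠀⠀⠀⠀⠀⠀⠀⠀⠀
⠀⠀⠀⠀⠀⠀⠀⠀⠀⠀⠀⠀⠀

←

⠀⠀⠀⠀⠀⠀⠀⠀⠀⠀⠀⠀⠀
⠀⠀⠀⠀⠀⠀⠀⠀⠀⠀⠀⠀⠀
⠀⠀⠀⠀⠀⠀⠀⠀⠀⠀⠀⠀⠀
⠀⠀⠀⠀⠀⠀⠂⠂⠒⠂⠿⠒⠂
⠀⠀⠀⠀⠴⠴⠂⣿⠒⠴⠒⠒⠒
⠀⠀⠀⠀⠒⣿⠿⠒⣿⠒⠒⠒⣿
⠀⠀⠀⠀⠿⠴⣾⠒⣿⠴⣿⠿⣿
⠀⠀⠀⠀⠿⠒⠿⠴⠴⠒⠒⠒⣿
⠀⠀⠀⠀⠒⠂⠒⣿⣿⠒⠒⠒⣿
⠀⠀⠀⠀⠀⠀⠀⠀⠒⣿⣿⠒⠂
⠀⠀⠀⠀⠀⠀⠀⠀⠀⠀⠀⠀⠀
⠀⠀⠀⠀⠀⠀⠀⠀⠀⠀⠀⠀⠀
⠀⠀⠀⠀⠀⠀⠀⠀⠀⠀⠀⠀⠀

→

⠀⠀⠀⠀⠀⠀⠀⠀⠀⠀⠀⠀⠀
⠀⠀⠀⠀⠀⠀⠀⠀⠀⠀⠀⠀⠀
⠀⠀⠀⠀⠀⠀⠀⠀⠀⠀⠀⠀⠀
⠀⠀⠀⠀⠀⠂⠂⠒⠂⠿⠒⠂⠀
⠀⠀⠀⠴⠴⠂⣿⠒⠴⠒⠒⠒⠀
⠀⠀⠀⠒⣿⠿⠒⣿⠒⠒⠒⣿⠀
⠀⠀⠀⠿⠴⠂⣾⣿⠴⣿⠿⣿⠀
⠀⠀⠀⠿⠒⠿⠴⠴⠒⠒⠒⣿⠀
⠀⠀⠀⠒⠂⠒⣿⣿⠒⠒⠒⣿⠀
⠀⠀⠀⠀⠀⠀⠀⠒⣿⣿⠒⠂⠀
⠀⠀⠀⠀⠀⠀⠀⠀⠀⠀⠀⠀⠀
⠀⠀⠀⠀⠀⠀⠀⠀⠀⠀⠀⠀⠀
⠀⠀⠀⠀⠀⠀⠀⠀⠀⠀⠀⠀⠀

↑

⠀⠀⠀⠀⠀⠀⠀⠀⠀⠀⠀⠀⠀
⠀⠀⠀⠀⠀⠀⠀⠀⠀⠀⠀⠀⠀
⠀⠀⠀⠀⠀⠀⠀⠀⠀⠀⠀⠀⠀
⠀⠀⠀⠀⠀⠀⠀⠀⠀⠀⠀⠀⠀
⠀⠀⠀⠀⠿⠂⠂⠒⠂⠿⠒⠂⠀
⠀⠀⠀⠴⠴⠂⣿⠒⠴⠒⠒⠒⠀
⠀⠀⠀⠒⣿⠿⣾⣿⠒⠒⠒⣿⠀
⠀⠀⠀⠿⠴⠂⠒⣿⠴⣿⠿⣿⠀
⠀⠀⠀⠿⠒⠿⠴⠴⠒⠒⠒⣿⠀
⠀⠀⠀⠒⠂⠒⣿⣿⠒⠒⠒⣿⠀
⠀⠀⠀⠀⠀⠀⠀⠒⣿⣿⠒⠂⠀
⠀⠀⠀⠀⠀⠀⠀⠀⠀⠀⠀⠀⠀
⠀⠀⠀⠀⠀⠀⠀⠀⠀⠀⠀⠀⠀

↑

⠀⠀⠀⠀⠀⠀⠀⠀⠀⠀⠀⠀⠀
⠀⠀⠀⠀⠀⠀⠀⠀⠀⠀⠀⠀⠀
⠀⠀⠀⠀⠀⠀⠀⠀⠀⠀⠀⠀⠀
⠀⠀⠀⠀⠀⠀⠀⠀⠀⠀⠀⠀⠀
⠀⠀⠀⠀⠒⠂⠴⠒⠴⠀⠀⠀⠀
⠀⠀⠀⠀⠿⠂⠂⠒⠂⠿⠒⠂⠀
⠀⠀⠀⠴⠴⠂⣾⠒⠴⠒⠒⠒⠀
⠀⠀⠀⠒⣿⠿⠒⣿⠒⠒⠒⣿⠀
⠀⠀⠀⠿⠴⠂⠒⣿⠴⣿⠿⣿⠀
⠀⠀⠀⠿⠒⠿⠴⠴⠒⠒⠒⣿⠀
⠀⠀⠀⠒⠂⠒⣿⣿⠒⠒⠒⣿⠀
⠀⠀⠀⠀⠀⠀⠀⠒⣿⣿⠒⠂⠀
⠀⠀⠀⠀⠀⠀⠀⠀⠀⠀⠀⠀⠀

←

⠀⠀⠀⠀⠀⠀⠀⠀⠀⠀⠀⠀⠀
⠀⠀⠀⠀⠀⠀⠀⠀⠀⠀⠀⠀⠀
⠀⠀⠀⠀⠀⠀⠀⠀⠀⠀⠀⠀⠀
⠀⠀⠀⠀⠀⠀⠀⠀⠀⠀⠀⠀⠀
⠀⠀⠀⠀⠂⠒⠂⠴⠒⠴⠀⠀⠀
⠀⠀⠀⠀⠒⠿⠂⠂⠒⠂⠿⠒⠂
⠀⠀⠀⠀⠴⠴⣾⣿⠒⠴⠒⠒⠒
⠀⠀⠀⠀⠒⣿⠿⠒⣿⠒⠒⠒⣿
⠀⠀⠀⠀⠿⠴⠂⠒⣿⠴⣿⠿⣿
⠀⠀⠀⠀⠿⠒⠿⠴⠴⠒⠒⠒⣿
⠀⠀⠀⠀⠒⠂⠒⣿⣿⠒⠒⠒⣿
⠀⠀⠀⠀⠀⠀⠀⠀⠒⣿⣿⠒⠂
⠀⠀⠀⠀⠀⠀⠀⠀⠀⠀⠀⠀⠀

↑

⠀⠀⠀⠀⠀⠀⠀⠀⠀⠀⠀⠀⠀
⠀⠀⠀⠀⠀⠀⠀⠀⠀⠀⠀⠀⠀
⠀⠀⠀⠀⠀⠀⠀⠀⠀⠀⠀⠀⠀
⠀⠀⠀⠀⠀⠀⠀⠀⠀⠀⠀⠀⠀
⠀⠀⠀⠀⠴⣿⠒⣿⠒⠀⠀⠀⠀
⠀⠀⠀⠀⠂⠒⠂⠴⠒⠴⠀⠀⠀
⠀⠀⠀⠀⠒⠿⣾⠂⠒⠂⠿⠒⠂
⠀⠀⠀⠀⠴⠴⠂⣿⠒⠴⠒⠒⠒
⠀⠀⠀⠀⠒⣿⠿⠒⣿⠒⠒⠒⣿
⠀⠀⠀⠀⠿⠴⠂⠒⣿⠴⣿⠿⣿
⠀⠀⠀⠀⠿⠒⠿⠴⠴⠒⠒⠒⣿
⠀⠀⠀⠀⠒⠂⠒⣿⣿⠒⠒⠒⣿
⠀⠀⠀⠀⠀⠀⠀⠀⠒⣿⣿⠒⠂

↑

⠀⠀⠀⠀⠀⠀⠀⠀⠀⠀⠀⠀⠀
⠀⠀⠀⠀⠀⠀⠀⠀⠀⠀⠀⠀⠀
⠀⠀⠀⠀⠀⠀⠀⠀⠀⠀⠀⠀⠀
⠀⠀⠀⠀⠀⠀⠀⠀⠀⠀⠀⠀⠀
⠀⠀⠀⠀⠂⠒⠿⣿⠒⠀⠀⠀⠀
⠀⠀⠀⠀⠴⣿⠒⣿⠒⠀⠀⠀⠀
⠀⠀⠀⠀⠂⠒⣾⠴⠒⠴⠀⠀⠀
⠀⠀⠀⠀⠒⠿⠂⠂⠒⠂⠿⠒⠂
⠀⠀⠀⠀⠴⠴⠂⣿⠒⠴⠒⠒⠒
⠀⠀⠀⠀⠒⣿⠿⠒⣿⠒⠒⠒⣿
⠀⠀⠀⠀⠿⠴⠂⠒⣿⠴⣿⠿⣿
⠀⠀⠀⠀⠿⠒⠿⠴⠴⠒⠒⠒⣿
⠀⠀⠀⠀⠒⠂⠒⣿⣿⠒⠒⠒⣿

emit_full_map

⠂⠒⠿⣿⠒⠀⠀⠀⠀
⠴⣿⠒⣿⠒⠀⠀⠀⠀
⠂⠒⣾⠴⠒⠴⠀⠀⠀
⠒⠿⠂⠂⠒⠂⠿⠒⠂
⠴⠴⠂⣿⠒⠴⠒⠒⠒
⠒⣿⠿⠒⣿⠒⠒⠒⣿
⠿⠴⠂⠒⣿⠴⣿⠿⣿
⠿⠒⠿⠴⠴⠒⠒⠒⣿
⠒⠂⠒⣿⣿⠒⠒⠒⣿
⠀⠀⠀⠀⠒⣿⣿⠒⠂

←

⠀⠀⠀⠀⠀⠀⠀⠀⠀⠀⠀⠀⠀
⠀⠀⠀⠀⠀⠀⠀⠀⠀⠀⠀⠀⠀
⠀⠀⠀⠀⠀⠀⠀⠀⠀⠀⠀⠀⠀
⠀⠀⠀⠀⠀⠀⠀⠀⠀⠀⠀⠀⠀
⠀⠀⠀⠀⠒⠂⠒⠿⣿⠒⠀⠀⠀
⠀⠀⠀⠀⠿⠴⣿⠒⣿⠒⠀⠀⠀
⠀⠀⠀⠀⠒⠂⣾⠂⠴⠒⠴⠀⠀
⠀⠀⠀⠀⠒⠒⠿⠂⠂⠒⠂⠿⠒
⠀⠀⠀⠀⠂⠴⠴⠂⣿⠒⠴⠒⠒
⠀⠀⠀⠀⠀⠒⣿⠿⠒⣿⠒⠒⠒
⠀⠀⠀⠀⠀⠿⠴⠂⠒⣿⠴⣿⠿
⠀⠀⠀⠀⠀⠿⠒⠿⠴⠴⠒⠒⠒
⠀⠀⠀⠀⠀⠒⠂⠒⣿⣿⠒⠒⠒

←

⠀⠀⠀⠀⠀⠀⠀⠀⠀⠀⠀⠀⠀
⠀⠀⠀⠀⠀⠀⠀⠀⠀⠀⠀⠀⠀
⠀⠀⠀⠀⠀⠀⠀⠀⠀⠀⠀⠀⠀
⠀⠀⠀⠀⠀⠀⠀⠀⠀⠀⠀⠀⠀
⠀⠀⠀⠀⠿⠒⠂⠒⠿⣿⠒⠀⠀
⠀⠀⠀⠀⠂⠿⠴⣿⠒⣿⠒⠀⠀
⠀⠀⠀⠀⠒⠒⣾⠒⠂⠴⠒⠴⠀
⠀⠀⠀⠀⠒⠒⠒⠿⠂⠂⠒⠂⠿
⠀⠀⠀⠀⣿⠂⠴⠴⠂⣿⠒⠴⠒
⠀⠀⠀⠀⠀⠀⠒⣿⠿⠒⣿⠒⠒
⠀⠀⠀⠀⠀⠀⠿⠴⠂⠒⣿⠴⣿
⠀⠀⠀⠀⠀⠀⠿⠒⠿⠴⠴⠒⠒
⠀⠀⠀⠀⠀⠀⠒⠂⠒⣿⣿⠒⠒

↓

⠀⠀⠀⠀⠀⠀⠀⠀⠀⠀⠀⠀⠀
⠀⠀⠀⠀⠀⠀⠀⠀⠀⠀⠀⠀⠀
⠀⠀⠀⠀⠀⠀⠀⠀⠀⠀⠀⠀⠀
⠀⠀⠀⠀⠿⠒⠂⠒⠿⣿⠒⠀⠀
⠀⠀⠀⠀⠂⠿⠴⣿⠒⣿⠒⠀⠀
⠀⠀⠀⠀⠒⠒⠂⠒⠂⠴⠒⠴⠀
⠀⠀⠀⠀⠒⠒⣾⠿⠂⠂⠒⠂⠿
⠀⠀⠀⠀⣿⠂⠴⠴⠂⣿⠒⠴⠒
⠀⠀⠀⠀⣿⠒⠒⣿⠿⠒⣿⠒⠒
⠀⠀⠀⠀⠀⠀⠿⠴⠂⠒⣿⠴⣿
⠀⠀⠀⠀⠀⠀⠿⠒⠿⠴⠴⠒⠒
⠀⠀⠀⠀⠀⠀⠒⠂⠒⣿⣿⠒⠒
⠀⠀⠀⠀⠀⠀⠀⠀⠀⠀⠒⣿⣿

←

⠀⠀⠀⠀⠀⠀⠀⠀⠀⠀⠀⠀⠀
⠀⠀⠀⠀⠀⠀⠀⠀⠀⠀⠀⠀⠀
⠀⠀⠀⠀⠀⠀⠀⠀⠀⠀⠀⠀⠀
⠀⠀⠀⠀⠀⠿⠒⠂⠒⠿⣿⠒⠀
⠀⠀⠀⠀⠴⠂⠿⠴⣿⠒⣿⠒⠀
⠀⠀⠀⠀⠴⠒⠒⠂⠒⠂⠴⠒⠴
⠀⠀⠀⠀⠿⠒⣾⠒⠿⠂⠂⠒⠂
⠀⠀⠀⠀⣿⣿⠂⠴⠴⠂⣿⠒⠴
⠀⠀⠀⠀⠒⣿⠒⠒⣿⠿⠒⣿⠒
⠀⠀⠀⠀⠀⠀⠀⠿⠴⠂⠒⣿⠴
⠀⠀⠀⠀⠀⠀⠀⠿⠒⠿⠴⠴⠒
⠀⠀⠀⠀⠀⠀⠀⠒⠂⠒⣿⣿⠒
⠀⠀⠀⠀⠀⠀⠀⠀⠀⠀⠀⠒⣿

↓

⠀⠀⠀⠀⠀⠀⠀⠀⠀⠀⠀⠀⠀
⠀⠀⠀⠀⠀⠀⠀⠀⠀⠀⠀⠀⠀
⠀⠀⠀⠀⠀⠿⠒⠂⠒⠿⣿⠒⠀
⠀⠀⠀⠀⠴⠂⠿⠴⣿⠒⣿⠒⠀
⠀⠀⠀⠀⠴⠒⠒⠂⠒⠂⠴⠒⠴
⠀⠀⠀⠀⠿⠒⠒⠒⠿⠂⠂⠒⠂
⠀⠀⠀⠀⣿⣿⣾⠴⠴⠂⣿⠒⠴
⠀⠀⠀⠀⠒⣿⠒⠒⣿⠿⠒⣿⠒
⠀⠀⠀⠀⠿⠂⠒⠿⠴⠂⠒⣿⠴
⠀⠀⠀⠀⠀⠀⠀⠿⠒⠿⠴⠴⠒
⠀⠀⠀⠀⠀⠀⠀⠒⠂⠒⣿⣿⠒
⠀⠀⠀⠀⠀⠀⠀⠀⠀⠀⠀⠒⣿
⠀⠀⠀⠀⠀⠀⠀⠀⠀⠀⠀⠀⠀

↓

⠀⠀⠀⠀⠀⠀⠀⠀⠀⠀⠀⠀⠀
⠀⠀⠀⠀⠀⠿⠒⠂⠒⠿⣿⠒⠀
⠀⠀⠀⠀⠴⠂⠿⠴⣿⠒⣿⠒⠀
⠀⠀⠀⠀⠴⠒⠒⠂⠒⠂⠴⠒⠴
⠀⠀⠀⠀⠿⠒⠒⠒⠿⠂⠂⠒⠂
⠀⠀⠀⠀⣿⣿⠂⠴⠴⠂⣿⠒⠴
⠀⠀⠀⠀⠒⣿⣾⠒⣿⠿⠒⣿⠒
⠀⠀⠀⠀⠿⠂⠒⠿⠴⠂⠒⣿⠴
⠀⠀⠀⠀⠒⠿⠒⠿⠒⠿⠴⠴⠒
⠀⠀⠀⠀⠀⠀⠀⠒⠂⠒⣿⣿⠒
⠀⠀⠀⠀⠀⠀⠀⠀⠀⠀⠀⠒⣿
⠀⠀⠀⠀⠀⠀⠀⠀⠀⠀⠀⠀⠀
⠀⠀⠀⠀⠀⠀⠀⠀⠀⠀⠀⠀⠀

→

⠀⠀⠀⠀⠀⠀⠀⠀⠀⠀⠀⠀⠀
⠀⠀⠀⠀⠿⠒⠂⠒⠿⣿⠒⠀⠀
⠀⠀⠀⠴⠂⠿⠴⣿⠒⣿⠒⠀⠀
⠀⠀⠀⠴⠒⠒⠂⠒⠂⠴⠒⠴⠀
⠀⠀⠀⠿⠒⠒⠒⠿⠂⠂⠒⠂⠿
⠀⠀⠀⣿⣿⠂⠴⠴⠂⣿⠒⠴⠒
⠀⠀⠀⠒⣿⠒⣾⣿⠿⠒⣿⠒⠒
⠀⠀⠀⠿⠂⠒⠿⠴⠂⠒⣿⠴⣿
⠀⠀⠀⠒⠿⠒⠿⠒⠿⠴⠴⠒⠒
⠀⠀⠀⠀⠀⠀⠒⠂⠒⣿⣿⠒⠒
⠀⠀⠀⠀⠀⠀⠀⠀⠀⠀⠒⣿⣿
⠀⠀⠀⠀⠀⠀⠀⠀⠀⠀⠀⠀⠀
⠀⠀⠀⠀⠀⠀⠀⠀⠀⠀⠀⠀⠀

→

⠀⠀⠀⠀⠀⠀⠀⠀⠀⠀⠀⠀⠀
⠀⠀⠀⠿⠒⠂⠒⠿⣿⠒⠀⠀⠀
⠀⠀⠴⠂⠿⠴⣿⠒⣿⠒⠀⠀⠀
⠀⠀⠴⠒⠒⠂⠒⠂⠴⠒⠴⠀⠀
⠀⠀⠿⠒⠒⠒⠿⠂⠂⠒⠂⠿⠒
⠀⠀⣿⣿⠂⠴⠴⠂⣿⠒⠴⠒⠒
⠀⠀⠒⣿⠒⠒⣾⠿⠒⣿⠒⠒⠒
⠀⠀⠿⠂⠒⠿⠴⠂⠒⣿⠴⣿⠿
⠀⠀⠒⠿⠒⠿⠒⠿⠴⠴⠒⠒⠒
⠀⠀⠀⠀⠀⠒⠂⠒⣿⣿⠒⠒⠒
⠀⠀⠀⠀⠀⠀⠀⠀⠀⠒⣿⣿⠒
⠀⠀⠀⠀⠀⠀⠀⠀⠀⠀⠀⠀⠀
⠀⠀⠀⠀⠀⠀⠀⠀⠀⠀⠀⠀⠀

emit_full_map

⠀⠿⠒⠂⠒⠿⣿⠒⠀⠀⠀⠀
⠴⠂⠿⠴⣿⠒⣿⠒⠀⠀⠀⠀
⠴⠒⠒⠂⠒⠂⠴⠒⠴⠀⠀⠀
⠿⠒⠒⠒⠿⠂⠂⠒⠂⠿⠒⠂
⣿⣿⠂⠴⠴⠂⣿⠒⠴⠒⠒⠒
⠒⣿⠒⠒⣾⠿⠒⣿⠒⠒⠒⣿
⠿⠂⠒⠿⠴⠂⠒⣿⠴⣿⠿⣿
⠒⠿⠒⠿⠒⠿⠴⠴⠒⠒⠒⣿
⠀⠀⠀⠒⠂⠒⣿⣿⠒⠒⠒⣿
⠀⠀⠀⠀⠀⠀⠀⠒⣿⣿⠒⠂


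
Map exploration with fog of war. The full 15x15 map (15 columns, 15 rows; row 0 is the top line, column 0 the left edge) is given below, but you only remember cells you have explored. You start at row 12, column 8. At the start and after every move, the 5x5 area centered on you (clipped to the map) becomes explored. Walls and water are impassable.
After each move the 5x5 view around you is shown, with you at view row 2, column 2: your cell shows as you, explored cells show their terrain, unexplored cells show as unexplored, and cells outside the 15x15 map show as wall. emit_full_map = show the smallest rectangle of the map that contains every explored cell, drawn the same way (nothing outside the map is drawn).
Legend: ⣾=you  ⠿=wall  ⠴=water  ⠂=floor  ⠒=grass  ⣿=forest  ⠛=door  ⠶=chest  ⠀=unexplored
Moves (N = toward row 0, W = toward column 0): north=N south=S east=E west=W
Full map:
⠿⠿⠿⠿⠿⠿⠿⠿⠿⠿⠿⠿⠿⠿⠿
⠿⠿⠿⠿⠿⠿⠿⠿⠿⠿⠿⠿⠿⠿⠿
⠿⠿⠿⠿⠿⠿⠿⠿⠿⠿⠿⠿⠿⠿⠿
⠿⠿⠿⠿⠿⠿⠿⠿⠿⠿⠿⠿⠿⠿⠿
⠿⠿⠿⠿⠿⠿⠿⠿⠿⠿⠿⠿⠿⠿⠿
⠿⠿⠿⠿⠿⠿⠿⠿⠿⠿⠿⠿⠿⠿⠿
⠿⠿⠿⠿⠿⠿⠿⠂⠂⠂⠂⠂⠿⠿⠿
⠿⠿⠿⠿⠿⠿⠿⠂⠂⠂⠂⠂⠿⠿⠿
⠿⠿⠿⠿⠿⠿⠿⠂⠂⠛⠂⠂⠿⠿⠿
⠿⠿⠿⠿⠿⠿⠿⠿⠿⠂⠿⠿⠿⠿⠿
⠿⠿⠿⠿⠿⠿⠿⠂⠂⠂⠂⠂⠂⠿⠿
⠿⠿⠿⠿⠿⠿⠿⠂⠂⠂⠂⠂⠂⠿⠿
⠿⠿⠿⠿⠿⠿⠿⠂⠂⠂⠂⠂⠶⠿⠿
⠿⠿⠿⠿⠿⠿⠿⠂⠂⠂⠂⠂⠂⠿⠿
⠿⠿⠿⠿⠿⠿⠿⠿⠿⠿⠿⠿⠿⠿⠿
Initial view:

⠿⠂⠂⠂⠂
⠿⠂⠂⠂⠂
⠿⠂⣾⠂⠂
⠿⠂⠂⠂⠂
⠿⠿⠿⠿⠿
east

⠂⠂⠂⠂⠂
⠂⠂⠂⠂⠂
⠂⠂⣾⠂⠂
⠂⠂⠂⠂⠂
⠿⠿⠿⠿⠿

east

⠂⠂⠂⠂⠂
⠂⠂⠂⠂⠂
⠂⠂⣾⠂⠶
⠂⠂⠂⠂⠂
⠿⠿⠿⠿⠿

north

⠿⠂⠿⠿⠿
⠂⠂⠂⠂⠂
⠂⠂⣾⠂⠂
⠂⠂⠂⠂⠶
⠂⠂⠂⠂⠂

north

⠂⠛⠂⠂⠿
⠿⠂⠿⠿⠿
⠂⠂⣾⠂⠂
⠂⠂⠂⠂⠂
⠂⠂⠂⠂⠶

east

⠛⠂⠂⠿⠿
⠂⠿⠿⠿⠿
⠂⠂⣾⠂⠿
⠂⠂⠂⠂⠿
⠂⠂⠂⠶⠿

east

⠂⠂⠿⠿⠿
⠿⠿⠿⠿⠿
⠂⠂⣾⠿⠿
⠂⠂⠂⠿⠿
⠂⠂⠶⠿⠿

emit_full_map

⠀⠀⠂⠛⠂⠂⠿⠿⠿
⠀⠀⠿⠂⠿⠿⠿⠿⠿
⠿⠂⠂⠂⠂⠂⣾⠿⠿
⠿⠂⠂⠂⠂⠂⠂⠿⠿
⠿⠂⠂⠂⠂⠂⠶⠿⠿
⠿⠂⠂⠂⠂⠂⠂⠀⠀
⠿⠿⠿⠿⠿⠿⠿⠀⠀

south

⠿⠿⠿⠿⠿
⠂⠂⠂⠿⠿
⠂⠂⣾⠿⠿
⠂⠂⠶⠿⠿
⠂⠂⠂⠿⠿

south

⠂⠂⠂⠿⠿
⠂⠂⠂⠿⠿
⠂⠂⣾⠿⠿
⠂⠂⠂⠿⠿
⠿⠿⠿⠿⠿

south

⠂⠂⠂⠿⠿
⠂⠂⠶⠿⠿
⠂⠂⣾⠿⠿
⠿⠿⠿⠿⠿
⠿⠿⠿⠿⠿

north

⠂⠂⠂⠿⠿
⠂⠂⠂⠿⠿
⠂⠂⣾⠿⠿
⠂⠂⠂⠿⠿
⠿⠿⠿⠿⠿

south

⠂⠂⠂⠿⠿
⠂⠂⠶⠿⠿
⠂⠂⣾⠿⠿
⠿⠿⠿⠿⠿
⠿⠿⠿⠿⠿

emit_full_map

⠀⠀⠂⠛⠂⠂⠿⠿⠿
⠀⠀⠿⠂⠿⠿⠿⠿⠿
⠿⠂⠂⠂⠂⠂⠂⠿⠿
⠿⠂⠂⠂⠂⠂⠂⠿⠿
⠿⠂⠂⠂⠂⠂⠶⠿⠿
⠿⠂⠂⠂⠂⠂⣾⠿⠿
⠿⠿⠿⠿⠿⠿⠿⠿⠿
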